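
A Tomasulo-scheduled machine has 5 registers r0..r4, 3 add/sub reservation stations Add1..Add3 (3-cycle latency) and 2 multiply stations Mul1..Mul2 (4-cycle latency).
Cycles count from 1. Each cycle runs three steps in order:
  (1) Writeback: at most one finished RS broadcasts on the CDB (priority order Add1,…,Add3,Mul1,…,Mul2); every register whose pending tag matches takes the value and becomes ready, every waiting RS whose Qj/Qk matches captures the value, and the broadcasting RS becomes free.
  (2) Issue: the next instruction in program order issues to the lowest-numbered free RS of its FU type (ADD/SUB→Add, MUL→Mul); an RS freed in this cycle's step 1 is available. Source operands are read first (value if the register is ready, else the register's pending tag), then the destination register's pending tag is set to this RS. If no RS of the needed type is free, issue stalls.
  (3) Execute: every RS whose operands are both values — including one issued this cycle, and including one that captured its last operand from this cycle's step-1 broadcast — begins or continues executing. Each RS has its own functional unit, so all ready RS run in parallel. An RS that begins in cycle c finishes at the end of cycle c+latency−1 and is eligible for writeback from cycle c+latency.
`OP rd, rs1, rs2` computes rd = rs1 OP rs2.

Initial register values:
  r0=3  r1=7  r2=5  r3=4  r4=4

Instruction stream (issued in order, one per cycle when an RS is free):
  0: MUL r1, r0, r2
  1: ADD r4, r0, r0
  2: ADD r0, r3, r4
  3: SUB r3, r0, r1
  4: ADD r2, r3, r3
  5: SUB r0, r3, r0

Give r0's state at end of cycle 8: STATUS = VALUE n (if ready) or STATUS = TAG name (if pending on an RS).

STATUS = TAG Add2

cycle 1: issue MUL r1<-Mul1 // r0:3,r1:Mul1,r2:5,r3:4,r4:4
cycle 2: issue ADD r4<-Add1 // r0:3,r1:Mul1,r2:5,r3:4,r4:Add1
cycle 3: issue ADD r0<-Add2 // r0:Add2,r1:Mul1,r2:5,r3:4,r4:Add1
cycle 4: issue SUB r3<-Add3 // r0:Add2,r1:Mul1,r2:5,r3:Add3,r4:Add1
cycle 5: CDB Add1=6; issue ADD r2<-Add1 // r0:Add2,r1:Mul1,r2:Add1,r3:Add3,r4:6
cycle 6: CDB Mul1=15; stall // r0:Add2,r1:15,r2:Add1,r3:Add3,r4:6
cycle 7: stall // r0:Add2,r1:15,r2:Add1,r3:Add3,r4:6
cycle 8: CDB Add2=10; issue SUB r0<-Add2 // r0:Add2,r1:15,r2:Add1,r3:Add3,r4:6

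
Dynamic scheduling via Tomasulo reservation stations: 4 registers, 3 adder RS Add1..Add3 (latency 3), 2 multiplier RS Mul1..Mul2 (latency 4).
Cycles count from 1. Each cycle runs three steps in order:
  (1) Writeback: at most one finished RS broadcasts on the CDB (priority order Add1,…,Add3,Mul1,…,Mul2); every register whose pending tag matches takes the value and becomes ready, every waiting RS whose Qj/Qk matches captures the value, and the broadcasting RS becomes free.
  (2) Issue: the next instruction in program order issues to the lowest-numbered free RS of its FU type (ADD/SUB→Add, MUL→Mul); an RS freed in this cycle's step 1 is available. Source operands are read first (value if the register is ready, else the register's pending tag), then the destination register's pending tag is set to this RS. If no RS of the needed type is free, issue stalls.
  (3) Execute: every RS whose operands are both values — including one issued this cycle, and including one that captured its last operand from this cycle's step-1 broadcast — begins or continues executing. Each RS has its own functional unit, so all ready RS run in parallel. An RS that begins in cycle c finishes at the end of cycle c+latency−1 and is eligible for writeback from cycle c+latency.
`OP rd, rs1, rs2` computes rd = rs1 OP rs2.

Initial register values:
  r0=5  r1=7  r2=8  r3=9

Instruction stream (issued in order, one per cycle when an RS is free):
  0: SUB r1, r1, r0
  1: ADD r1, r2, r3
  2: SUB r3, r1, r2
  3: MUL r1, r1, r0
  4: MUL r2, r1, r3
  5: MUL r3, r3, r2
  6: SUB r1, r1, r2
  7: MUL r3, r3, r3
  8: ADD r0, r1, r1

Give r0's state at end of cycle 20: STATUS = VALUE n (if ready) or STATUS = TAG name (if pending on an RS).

c1: issue SUB r1<-Add1 | r0:5,r1:Add1,r2:8,r3:9
c2: issue ADD r1<-Add2 | r0:5,r1:Add2,r2:8,r3:9
c3: issue SUB r3<-Add3 | r0:5,r1:Add2,r2:8,r3:Add3
c4: CDB Add1=2; issue MUL r1<-Mul1 | r0:5,r1:Mul1,r2:8,r3:Add3
c5: CDB Add2=17; issue MUL r2<-Mul2 | r0:5,r1:Mul1,r2:Mul2,r3:Add3
c6: stall | r0:5,r1:Mul1,r2:Mul2,r3:Add3
c7: stall | r0:5,r1:Mul1,r2:Mul2,r3:Add3
c8: CDB Add3=9; stall | r0:5,r1:Mul1,r2:Mul2,r3:9
c9: CDB Mul1=85; issue MUL r3<-Mul1 | r0:5,r1:85,r2:Mul2,r3:Mul1
c10: issue SUB r1<-Add1 | r0:5,r1:Add1,r2:Mul2,r3:Mul1
c11: stall | r0:5,r1:Add1,r2:Mul2,r3:Mul1
c12: stall | r0:5,r1:Add1,r2:Mul2,r3:Mul1
c13: CDB Mul2=765; issue MUL r3<-Mul2 | r0:5,r1:Add1,r2:765,r3:Mul2
c14: issue ADD r0<-Add2 | r0:Add2,r1:Add1,r2:765,r3:Mul2
c15: - | r0:Add2,r1:Add1,r2:765,r3:Mul2
c16: CDB Add1=-680 | r0:Add2,r1:-680,r2:765,r3:Mul2
c17: CDB Mul1=6885 | r0:Add2,r1:-680,r2:765,r3:Mul2
c18: - | r0:Add2,r1:-680,r2:765,r3:Mul2
c19: CDB Add2=-1360 | r0:-1360,r1:-680,r2:765,r3:Mul2
c20: - | r0:-1360,r1:-680,r2:765,r3:Mul2

STATUS = VALUE -1360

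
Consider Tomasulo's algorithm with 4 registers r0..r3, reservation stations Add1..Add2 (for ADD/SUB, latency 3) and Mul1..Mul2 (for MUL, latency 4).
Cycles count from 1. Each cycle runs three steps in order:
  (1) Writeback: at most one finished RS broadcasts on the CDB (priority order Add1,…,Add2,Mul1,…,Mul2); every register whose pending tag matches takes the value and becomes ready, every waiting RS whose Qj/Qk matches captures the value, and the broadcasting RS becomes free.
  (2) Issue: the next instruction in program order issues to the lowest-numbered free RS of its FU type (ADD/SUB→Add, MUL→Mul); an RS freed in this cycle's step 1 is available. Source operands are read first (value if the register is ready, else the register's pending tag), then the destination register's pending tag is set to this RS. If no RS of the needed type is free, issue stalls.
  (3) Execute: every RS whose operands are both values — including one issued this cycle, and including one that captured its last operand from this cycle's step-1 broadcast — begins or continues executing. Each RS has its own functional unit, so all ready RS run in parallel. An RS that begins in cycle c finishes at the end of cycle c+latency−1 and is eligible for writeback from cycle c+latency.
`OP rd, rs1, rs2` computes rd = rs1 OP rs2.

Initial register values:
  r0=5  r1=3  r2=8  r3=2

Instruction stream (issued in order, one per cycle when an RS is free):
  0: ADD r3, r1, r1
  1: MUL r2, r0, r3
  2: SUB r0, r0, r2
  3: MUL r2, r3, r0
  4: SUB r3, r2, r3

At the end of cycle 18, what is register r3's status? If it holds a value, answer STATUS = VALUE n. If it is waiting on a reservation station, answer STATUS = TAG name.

STATUS = VALUE -156

  c1: issue ADD r3<-Add1  regs: r0:5,r1:3,r2:8,r3:Add1
  c2: issue MUL r2<-Mul1  regs: r0:5,r1:3,r2:Mul1,r3:Add1
  c3: issue SUB r0<-Add2  regs: r0:Add2,r1:3,r2:Mul1,r3:Add1
  c4: CDB Add1=6; issue MUL r2<-Mul2  regs: r0:Add2,r1:3,r2:Mul2,r3:6
  c5: issue SUB r3<-Add1  regs: r0:Add2,r1:3,r2:Mul2,r3:Add1
  c6: -  regs: r0:Add2,r1:3,r2:Mul2,r3:Add1
  c7: -  regs: r0:Add2,r1:3,r2:Mul2,r3:Add1
  c8: CDB Mul1=30  regs: r0:Add2,r1:3,r2:Mul2,r3:Add1
  c9: -  regs: r0:Add2,r1:3,r2:Mul2,r3:Add1
  c10: -  regs: r0:Add2,r1:3,r2:Mul2,r3:Add1
  c11: CDB Add2=-25  regs: r0:-25,r1:3,r2:Mul2,r3:Add1
  c12: -  regs: r0:-25,r1:3,r2:Mul2,r3:Add1
  c13: -  regs: r0:-25,r1:3,r2:Mul2,r3:Add1
  c14: -  regs: r0:-25,r1:3,r2:Mul2,r3:Add1
  c15: CDB Mul2=-150  regs: r0:-25,r1:3,r2:-150,r3:Add1
  c16: -  regs: r0:-25,r1:3,r2:-150,r3:Add1
  c17: -  regs: r0:-25,r1:3,r2:-150,r3:Add1
  c18: CDB Add1=-156  regs: r0:-25,r1:3,r2:-150,r3:-156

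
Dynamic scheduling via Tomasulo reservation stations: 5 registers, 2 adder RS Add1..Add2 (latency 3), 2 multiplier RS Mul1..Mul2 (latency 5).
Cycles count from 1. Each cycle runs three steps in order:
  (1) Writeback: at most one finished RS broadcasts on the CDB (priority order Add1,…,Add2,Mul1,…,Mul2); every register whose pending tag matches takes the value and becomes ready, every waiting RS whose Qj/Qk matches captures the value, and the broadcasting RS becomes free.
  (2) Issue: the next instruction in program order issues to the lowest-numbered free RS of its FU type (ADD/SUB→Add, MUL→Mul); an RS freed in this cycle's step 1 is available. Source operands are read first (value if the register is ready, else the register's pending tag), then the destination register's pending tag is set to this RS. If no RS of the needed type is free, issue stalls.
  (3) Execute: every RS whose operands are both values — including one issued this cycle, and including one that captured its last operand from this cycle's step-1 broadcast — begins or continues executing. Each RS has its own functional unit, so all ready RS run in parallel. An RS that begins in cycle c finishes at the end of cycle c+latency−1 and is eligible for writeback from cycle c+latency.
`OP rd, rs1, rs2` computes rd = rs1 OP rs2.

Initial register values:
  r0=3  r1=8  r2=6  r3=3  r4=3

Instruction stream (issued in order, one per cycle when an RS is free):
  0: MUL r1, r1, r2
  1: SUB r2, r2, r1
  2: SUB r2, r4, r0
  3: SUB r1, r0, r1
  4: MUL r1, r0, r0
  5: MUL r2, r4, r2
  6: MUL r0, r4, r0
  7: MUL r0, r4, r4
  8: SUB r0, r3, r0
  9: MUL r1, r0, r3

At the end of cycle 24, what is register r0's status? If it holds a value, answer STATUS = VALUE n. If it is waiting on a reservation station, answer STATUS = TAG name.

cycle 1: issue MUL r1<-Mul1 // r0:3,r1:Mul1,r2:6,r3:3,r4:3
cycle 2: issue SUB r2<-Add1 // r0:3,r1:Mul1,r2:Add1,r3:3,r4:3
cycle 3: issue SUB r2<-Add2 // r0:3,r1:Mul1,r2:Add2,r3:3,r4:3
cycle 4: stall // r0:3,r1:Mul1,r2:Add2,r3:3,r4:3
cycle 5: stall // r0:3,r1:Mul1,r2:Add2,r3:3,r4:3
cycle 6: CDB Add2=0; issue SUB r1<-Add2 // r0:3,r1:Add2,r2:0,r3:3,r4:3
cycle 7: CDB Mul1=48; issue MUL r1<-Mul1 // r0:3,r1:Mul1,r2:0,r3:3,r4:3
cycle 8: issue MUL r2<-Mul2 // r0:3,r1:Mul1,r2:Mul2,r3:3,r4:3
cycle 9: stall // r0:3,r1:Mul1,r2:Mul2,r3:3,r4:3
cycle 10: CDB Add1=-42; stall // r0:3,r1:Mul1,r2:Mul2,r3:3,r4:3
cycle 11: CDB Add2=-45; stall // r0:3,r1:Mul1,r2:Mul2,r3:3,r4:3
cycle 12: CDB Mul1=9; issue MUL r0<-Mul1 // r0:Mul1,r1:9,r2:Mul2,r3:3,r4:3
cycle 13: CDB Mul2=0; issue MUL r0<-Mul2 // r0:Mul2,r1:9,r2:0,r3:3,r4:3
cycle 14: issue SUB r0<-Add1 // r0:Add1,r1:9,r2:0,r3:3,r4:3
cycle 15: stall // r0:Add1,r1:9,r2:0,r3:3,r4:3
cycle 16: stall // r0:Add1,r1:9,r2:0,r3:3,r4:3
cycle 17: CDB Mul1=9; issue MUL r1<-Mul1 // r0:Add1,r1:Mul1,r2:0,r3:3,r4:3
cycle 18: CDB Mul2=9 // r0:Add1,r1:Mul1,r2:0,r3:3,r4:3
cycle 19: - // r0:Add1,r1:Mul1,r2:0,r3:3,r4:3
cycle 20: - // r0:Add1,r1:Mul1,r2:0,r3:3,r4:3
cycle 21: CDB Add1=-6 // r0:-6,r1:Mul1,r2:0,r3:3,r4:3
cycle 22: - // r0:-6,r1:Mul1,r2:0,r3:3,r4:3
cycle 23: - // r0:-6,r1:Mul1,r2:0,r3:3,r4:3
cycle 24: - // r0:-6,r1:Mul1,r2:0,r3:3,r4:3

STATUS = VALUE -6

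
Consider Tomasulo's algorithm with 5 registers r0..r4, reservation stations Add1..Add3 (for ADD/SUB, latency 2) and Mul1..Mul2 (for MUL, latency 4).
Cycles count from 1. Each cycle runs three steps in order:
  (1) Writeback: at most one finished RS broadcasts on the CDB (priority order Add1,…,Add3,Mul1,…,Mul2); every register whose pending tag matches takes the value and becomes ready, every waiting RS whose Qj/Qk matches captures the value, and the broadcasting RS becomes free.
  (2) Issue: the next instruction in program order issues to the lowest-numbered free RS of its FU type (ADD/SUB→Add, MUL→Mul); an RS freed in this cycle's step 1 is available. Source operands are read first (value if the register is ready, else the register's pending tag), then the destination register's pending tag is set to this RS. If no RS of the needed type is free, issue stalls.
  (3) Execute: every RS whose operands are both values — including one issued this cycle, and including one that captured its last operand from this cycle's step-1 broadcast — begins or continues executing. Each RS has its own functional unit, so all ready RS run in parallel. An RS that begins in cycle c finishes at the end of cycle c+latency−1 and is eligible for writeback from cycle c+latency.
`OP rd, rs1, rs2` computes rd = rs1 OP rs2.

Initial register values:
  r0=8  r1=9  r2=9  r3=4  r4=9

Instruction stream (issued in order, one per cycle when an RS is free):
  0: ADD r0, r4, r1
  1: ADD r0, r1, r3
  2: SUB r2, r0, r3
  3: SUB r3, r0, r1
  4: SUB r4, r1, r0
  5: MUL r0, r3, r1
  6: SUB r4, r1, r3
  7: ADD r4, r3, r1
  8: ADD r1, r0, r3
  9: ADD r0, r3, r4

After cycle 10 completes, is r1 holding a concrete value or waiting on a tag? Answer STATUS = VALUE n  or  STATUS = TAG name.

STATUS = TAG Add1

c1: issue ADD r0<-Add1 | r0:Add1,r1:9,r2:9,r3:4,r4:9
c2: issue ADD r0<-Add2 | r0:Add2,r1:9,r2:9,r3:4,r4:9
c3: CDB Add1=18; issue SUB r2<-Add1 | r0:Add2,r1:9,r2:Add1,r3:4,r4:9
c4: CDB Add2=13; issue SUB r3<-Add2 | r0:13,r1:9,r2:Add1,r3:Add2,r4:9
c5: issue SUB r4<-Add3 | r0:13,r1:9,r2:Add1,r3:Add2,r4:Add3
c6: CDB Add1=9; issue MUL r0<-Mul1 | r0:Mul1,r1:9,r2:9,r3:Add2,r4:Add3
c7: CDB Add2=4; issue SUB r4<-Add1 | r0:Mul1,r1:9,r2:9,r3:4,r4:Add1
c8: CDB Add3=-4; issue ADD r4<-Add2 | r0:Mul1,r1:9,r2:9,r3:4,r4:Add2
c9: CDB Add1=5; issue ADD r1<-Add1 | r0:Mul1,r1:Add1,r2:9,r3:4,r4:Add2
c10: CDB Add2=13; issue ADD r0<-Add2 | r0:Add2,r1:Add1,r2:9,r3:4,r4:13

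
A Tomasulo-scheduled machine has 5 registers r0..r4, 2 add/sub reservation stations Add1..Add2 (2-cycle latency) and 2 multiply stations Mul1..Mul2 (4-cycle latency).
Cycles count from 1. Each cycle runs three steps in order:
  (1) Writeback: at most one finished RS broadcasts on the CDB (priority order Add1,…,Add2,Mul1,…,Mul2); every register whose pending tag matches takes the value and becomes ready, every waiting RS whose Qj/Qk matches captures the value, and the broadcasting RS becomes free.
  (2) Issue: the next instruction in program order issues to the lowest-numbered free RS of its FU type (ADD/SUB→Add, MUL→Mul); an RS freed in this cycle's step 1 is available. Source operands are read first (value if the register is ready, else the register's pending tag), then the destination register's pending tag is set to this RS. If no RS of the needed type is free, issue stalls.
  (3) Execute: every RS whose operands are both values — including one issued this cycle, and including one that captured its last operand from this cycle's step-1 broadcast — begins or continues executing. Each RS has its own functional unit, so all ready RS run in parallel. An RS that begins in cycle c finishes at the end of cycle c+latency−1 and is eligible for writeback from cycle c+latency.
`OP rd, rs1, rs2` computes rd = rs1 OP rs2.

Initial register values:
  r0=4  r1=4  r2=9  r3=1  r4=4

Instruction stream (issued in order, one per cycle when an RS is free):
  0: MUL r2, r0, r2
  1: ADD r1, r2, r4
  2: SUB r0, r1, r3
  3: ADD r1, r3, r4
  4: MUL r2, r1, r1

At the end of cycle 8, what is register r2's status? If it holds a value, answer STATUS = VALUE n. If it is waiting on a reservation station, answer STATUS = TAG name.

STATUS = TAG Mul1

cycle 1: issue MUL r2<-Mul1 // r0:4,r1:4,r2:Mul1,r3:1,r4:4
cycle 2: issue ADD r1<-Add1 // r0:4,r1:Add1,r2:Mul1,r3:1,r4:4
cycle 3: issue SUB r0<-Add2 // r0:Add2,r1:Add1,r2:Mul1,r3:1,r4:4
cycle 4: stall // r0:Add2,r1:Add1,r2:Mul1,r3:1,r4:4
cycle 5: CDB Mul1=36; stall // r0:Add2,r1:Add1,r2:36,r3:1,r4:4
cycle 6: stall // r0:Add2,r1:Add1,r2:36,r3:1,r4:4
cycle 7: CDB Add1=40; issue ADD r1<-Add1 // r0:Add2,r1:Add1,r2:36,r3:1,r4:4
cycle 8: issue MUL r2<-Mul1 // r0:Add2,r1:Add1,r2:Mul1,r3:1,r4:4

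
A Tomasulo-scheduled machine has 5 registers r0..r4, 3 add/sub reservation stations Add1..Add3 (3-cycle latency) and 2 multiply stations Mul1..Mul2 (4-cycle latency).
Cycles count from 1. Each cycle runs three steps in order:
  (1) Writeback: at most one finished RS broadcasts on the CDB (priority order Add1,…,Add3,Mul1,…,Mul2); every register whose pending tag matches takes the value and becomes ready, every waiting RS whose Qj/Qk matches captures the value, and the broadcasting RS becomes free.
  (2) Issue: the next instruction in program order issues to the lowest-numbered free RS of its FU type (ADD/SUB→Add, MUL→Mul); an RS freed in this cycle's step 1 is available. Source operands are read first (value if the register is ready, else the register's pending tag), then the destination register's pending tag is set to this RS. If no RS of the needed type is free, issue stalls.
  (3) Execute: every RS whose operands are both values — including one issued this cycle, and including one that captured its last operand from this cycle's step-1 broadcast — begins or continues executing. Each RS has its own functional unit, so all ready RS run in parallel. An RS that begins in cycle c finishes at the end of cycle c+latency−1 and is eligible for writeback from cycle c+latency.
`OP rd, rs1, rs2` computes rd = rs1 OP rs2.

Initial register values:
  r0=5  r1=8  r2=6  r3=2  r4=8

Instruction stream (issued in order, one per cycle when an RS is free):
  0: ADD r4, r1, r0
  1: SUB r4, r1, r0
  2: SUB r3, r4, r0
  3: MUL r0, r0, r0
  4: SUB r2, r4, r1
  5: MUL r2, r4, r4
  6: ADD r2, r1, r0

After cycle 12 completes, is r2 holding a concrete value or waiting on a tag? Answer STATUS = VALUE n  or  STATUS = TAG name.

c1: issue ADD r4<-Add1 | r0:5,r1:8,r2:6,r3:2,r4:Add1
c2: issue SUB r4<-Add2 | r0:5,r1:8,r2:6,r3:2,r4:Add2
c3: issue SUB r3<-Add3 | r0:5,r1:8,r2:6,r3:Add3,r4:Add2
c4: CDB Add1=13; issue MUL r0<-Mul1 | r0:Mul1,r1:8,r2:6,r3:Add3,r4:Add2
c5: CDB Add2=3; issue SUB r2<-Add1 | r0:Mul1,r1:8,r2:Add1,r3:Add3,r4:3
c6: issue MUL r2<-Mul2 | r0:Mul1,r1:8,r2:Mul2,r3:Add3,r4:3
c7: issue ADD r2<-Add2 | r0:Mul1,r1:8,r2:Add2,r3:Add3,r4:3
c8: CDB Add1=-5 | r0:Mul1,r1:8,r2:Add2,r3:Add3,r4:3
c9: CDB Add3=-2 | r0:Mul1,r1:8,r2:Add2,r3:-2,r4:3
c10: CDB Mul1=25 | r0:25,r1:8,r2:Add2,r3:-2,r4:3
c11: CDB Mul2=9 | r0:25,r1:8,r2:Add2,r3:-2,r4:3
c12: - | r0:25,r1:8,r2:Add2,r3:-2,r4:3

STATUS = TAG Add2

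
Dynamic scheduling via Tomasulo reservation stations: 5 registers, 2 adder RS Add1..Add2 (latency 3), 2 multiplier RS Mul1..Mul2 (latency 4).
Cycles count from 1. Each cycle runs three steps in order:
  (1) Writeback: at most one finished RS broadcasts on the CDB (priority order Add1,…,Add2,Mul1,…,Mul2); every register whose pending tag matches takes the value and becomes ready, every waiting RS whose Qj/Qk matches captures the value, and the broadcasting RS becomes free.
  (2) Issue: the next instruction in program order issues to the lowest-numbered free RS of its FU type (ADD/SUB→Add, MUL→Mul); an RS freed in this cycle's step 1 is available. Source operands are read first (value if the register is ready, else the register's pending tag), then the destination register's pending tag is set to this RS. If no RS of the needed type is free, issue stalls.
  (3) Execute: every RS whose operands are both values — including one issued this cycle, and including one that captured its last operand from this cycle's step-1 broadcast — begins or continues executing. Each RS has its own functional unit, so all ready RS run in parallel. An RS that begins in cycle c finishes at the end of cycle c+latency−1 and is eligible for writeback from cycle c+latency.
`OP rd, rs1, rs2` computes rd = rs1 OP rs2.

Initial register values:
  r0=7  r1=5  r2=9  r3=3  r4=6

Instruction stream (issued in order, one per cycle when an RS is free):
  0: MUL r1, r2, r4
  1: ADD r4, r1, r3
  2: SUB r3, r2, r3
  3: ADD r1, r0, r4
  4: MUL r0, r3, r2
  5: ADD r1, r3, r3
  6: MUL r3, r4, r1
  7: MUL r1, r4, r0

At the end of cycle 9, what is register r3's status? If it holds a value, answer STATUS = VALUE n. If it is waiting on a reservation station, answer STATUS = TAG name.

  c1: issue MUL r1<-Mul1  regs: r0:7,r1:Mul1,r2:9,r3:3,r4:6
  c2: issue ADD r4<-Add1  regs: r0:7,r1:Mul1,r2:9,r3:3,r4:Add1
  c3: issue SUB r3<-Add2  regs: r0:7,r1:Mul1,r2:9,r3:Add2,r4:Add1
  c4: stall  regs: r0:7,r1:Mul1,r2:9,r3:Add2,r4:Add1
  c5: CDB Mul1=54; stall  regs: r0:7,r1:54,r2:9,r3:Add2,r4:Add1
  c6: CDB Add2=6; issue ADD r1<-Add2  regs: r0:7,r1:Add2,r2:9,r3:6,r4:Add1
  c7: issue MUL r0<-Mul1  regs: r0:Mul1,r1:Add2,r2:9,r3:6,r4:Add1
  c8: CDB Add1=57; issue ADD r1<-Add1  regs: r0:Mul1,r1:Add1,r2:9,r3:6,r4:57
  c9: issue MUL r3<-Mul2  regs: r0:Mul1,r1:Add1,r2:9,r3:Mul2,r4:57

STATUS = TAG Mul2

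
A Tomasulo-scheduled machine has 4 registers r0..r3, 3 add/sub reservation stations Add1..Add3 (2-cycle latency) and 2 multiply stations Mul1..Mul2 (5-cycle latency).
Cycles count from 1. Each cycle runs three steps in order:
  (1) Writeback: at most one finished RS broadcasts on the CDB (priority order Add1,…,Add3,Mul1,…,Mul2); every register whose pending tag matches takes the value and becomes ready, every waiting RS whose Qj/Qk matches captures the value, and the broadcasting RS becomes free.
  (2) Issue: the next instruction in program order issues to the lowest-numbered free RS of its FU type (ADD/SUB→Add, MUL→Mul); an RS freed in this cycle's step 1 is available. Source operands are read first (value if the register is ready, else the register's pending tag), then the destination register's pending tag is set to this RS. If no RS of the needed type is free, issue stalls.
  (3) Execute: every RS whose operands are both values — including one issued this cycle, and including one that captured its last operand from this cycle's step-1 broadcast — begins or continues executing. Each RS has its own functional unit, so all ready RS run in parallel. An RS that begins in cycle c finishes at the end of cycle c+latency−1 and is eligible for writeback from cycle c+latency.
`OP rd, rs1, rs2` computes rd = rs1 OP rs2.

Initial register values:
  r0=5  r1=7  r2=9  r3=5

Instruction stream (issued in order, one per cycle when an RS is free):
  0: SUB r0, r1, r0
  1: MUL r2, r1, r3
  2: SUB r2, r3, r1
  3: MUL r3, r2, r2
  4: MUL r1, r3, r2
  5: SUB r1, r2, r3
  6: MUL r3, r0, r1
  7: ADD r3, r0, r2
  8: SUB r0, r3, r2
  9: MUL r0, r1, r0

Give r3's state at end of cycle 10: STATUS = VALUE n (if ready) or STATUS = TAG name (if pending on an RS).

cycle 1: issue SUB r0<-Add1 // r0:Add1,r1:7,r2:9,r3:5
cycle 2: issue MUL r2<-Mul1 // r0:Add1,r1:7,r2:Mul1,r3:5
cycle 3: CDB Add1=2; issue SUB r2<-Add1 // r0:2,r1:7,r2:Add1,r3:5
cycle 4: issue MUL r3<-Mul2 // r0:2,r1:7,r2:Add1,r3:Mul2
cycle 5: CDB Add1=-2; stall // r0:2,r1:7,r2:-2,r3:Mul2
cycle 6: stall // r0:2,r1:7,r2:-2,r3:Mul2
cycle 7: CDB Mul1=35; issue MUL r1<-Mul1 // r0:2,r1:Mul1,r2:-2,r3:Mul2
cycle 8: issue SUB r1<-Add1 // r0:2,r1:Add1,r2:-2,r3:Mul2
cycle 9: stall // r0:2,r1:Add1,r2:-2,r3:Mul2
cycle 10: CDB Mul2=4; issue MUL r3<-Mul2 // r0:2,r1:Add1,r2:-2,r3:Mul2

STATUS = TAG Mul2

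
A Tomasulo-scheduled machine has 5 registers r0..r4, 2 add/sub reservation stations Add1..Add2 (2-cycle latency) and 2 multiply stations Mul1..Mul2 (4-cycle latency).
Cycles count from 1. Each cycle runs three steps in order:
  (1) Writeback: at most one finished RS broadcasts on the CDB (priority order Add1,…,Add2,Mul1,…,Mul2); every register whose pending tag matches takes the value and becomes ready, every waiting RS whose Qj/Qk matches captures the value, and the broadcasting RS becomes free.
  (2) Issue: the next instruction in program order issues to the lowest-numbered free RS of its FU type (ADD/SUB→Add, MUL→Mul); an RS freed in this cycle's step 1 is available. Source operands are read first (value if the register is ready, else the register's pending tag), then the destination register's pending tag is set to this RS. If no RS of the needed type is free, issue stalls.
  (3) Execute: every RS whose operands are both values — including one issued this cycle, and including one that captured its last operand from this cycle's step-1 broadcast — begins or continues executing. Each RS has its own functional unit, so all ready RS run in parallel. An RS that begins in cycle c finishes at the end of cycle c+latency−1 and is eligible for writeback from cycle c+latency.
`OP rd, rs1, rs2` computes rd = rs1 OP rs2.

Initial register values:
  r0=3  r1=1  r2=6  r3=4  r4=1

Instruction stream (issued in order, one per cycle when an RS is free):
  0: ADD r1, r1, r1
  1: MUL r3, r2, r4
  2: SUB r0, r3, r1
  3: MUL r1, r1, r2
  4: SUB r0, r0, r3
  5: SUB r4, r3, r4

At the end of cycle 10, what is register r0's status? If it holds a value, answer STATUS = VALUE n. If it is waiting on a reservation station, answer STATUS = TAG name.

STATUS = TAG Add2

cycle 1: issue ADD r1<-Add1 // r0:3,r1:Add1,r2:6,r3:4,r4:1
cycle 2: issue MUL r3<-Mul1 // r0:3,r1:Add1,r2:6,r3:Mul1,r4:1
cycle 3: CDB Add1=2; issue SUB r0<-Add1 // r0:Add1,r1:2,r2:6,r3:Mul1,r4:1
cycle 4: issue MUL r1<-Mul2 // r0:Add1,r1:Mul2,r2:6,r3:Mul1,r4:1
cycle 5: issue SUB r0<-Add2 // r0:Add2,r1:Mul2,r2:6,r3:Mul1,r4:1
cycle 6: CDB Mul1=6; stall // r0:Add2,r1:Mul2,r2:6,r3:6,r4:1
cycle 7: stall // r0:Add2,r1:Mul2,r2:6,r3:6,r4:1
cycle 8: CDB Add1=4; issue SUB r4<-Add1 // r0:Add2,r1:Mul2,r2:6,r3:6,r4:Add1
cycle 9: CDB Mul2=12 // r0:Add2,r1:12,r2:6,r3:6,r4:Add1
cycle 10: CDB Add1=5 // r0:Add2,r1:12,r2:6,r3:6,r4:5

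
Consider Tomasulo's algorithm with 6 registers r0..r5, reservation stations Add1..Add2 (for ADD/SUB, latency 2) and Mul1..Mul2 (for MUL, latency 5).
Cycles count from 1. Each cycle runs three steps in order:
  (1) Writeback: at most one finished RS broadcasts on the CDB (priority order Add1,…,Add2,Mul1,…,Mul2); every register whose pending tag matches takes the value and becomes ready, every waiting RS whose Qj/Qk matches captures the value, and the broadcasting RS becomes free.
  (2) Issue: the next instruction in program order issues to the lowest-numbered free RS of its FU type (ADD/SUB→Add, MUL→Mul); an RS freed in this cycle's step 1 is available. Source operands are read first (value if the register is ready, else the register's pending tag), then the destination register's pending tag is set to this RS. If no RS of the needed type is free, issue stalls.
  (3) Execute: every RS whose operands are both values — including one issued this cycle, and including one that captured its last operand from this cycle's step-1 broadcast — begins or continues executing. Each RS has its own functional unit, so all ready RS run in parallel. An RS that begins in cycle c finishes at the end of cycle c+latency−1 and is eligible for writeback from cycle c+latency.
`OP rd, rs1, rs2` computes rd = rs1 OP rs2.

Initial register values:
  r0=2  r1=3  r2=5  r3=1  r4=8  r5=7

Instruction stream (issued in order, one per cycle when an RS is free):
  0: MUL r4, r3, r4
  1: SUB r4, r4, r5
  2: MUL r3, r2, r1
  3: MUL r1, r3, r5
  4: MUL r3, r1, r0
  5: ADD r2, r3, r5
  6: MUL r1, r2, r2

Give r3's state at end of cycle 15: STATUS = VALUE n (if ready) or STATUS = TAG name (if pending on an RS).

  c1: issue MUL r4<-Mul1  regs: r0:2,r1:3,r2:5,r3:1,r4:Mul1,r5:7
  c2: issue SUB r4<-Add1  regs: r0:2,r1:3,r2:5,r3:1,r4:Add1,r5:7
  c3: issue MUL r3<-Mul2  regs: r0:2,r1:3,r2:5,r3:Mul2,r4:Add1,r5:7
  c4: stall  regs: r0:2,r1:3,r2:5,r3:Mul2,r4:Add1,r5:7
  c5: stall  regs: r0:2,r1:3,r2:5,r3:Mul2,r4:Add1,r5:7
  c6: CDB Mul1=8; issue MUL r1<-Mul1  regs: r0:2,r1:Mul1,r2:5,r3:Mul2,r4:Add1,r5:7
  c7: stall  regs: r0:2,r1:Mul1,r2:5,r3:Mul2,r4:Add1,r5:7
  c8: CDB Add1=1; stall  regs: r0:2,r1:Mul1,r2:5,r3:Mul2,r4:1,r5:7
  c9: CDB Mul2=15; issue MUL r3<-Mul2  regs: r0:2,r1:Mul1,r2:5,r3:Mul2,r4:1,r5:7
  c10: issue ADD r2<-Add1  regs: r0:2,r1:Mul1,r2:Add1,r3:Mul2,r4:1,r5:7
  c11: stall  regs: r0:2,r1:Mul1,r2:Add1,r3:Mul2,r4:1,r5:7
  c12: stall  regs: r0:2,r1:Mul1,r2:Add1,r3:Mul2,r4:1,r5:7
  c13: stall  regs: r0:2,r1:Mul1,r2:Add1,r3:Mul2,r4:1,r5:7
  c14: CDB Mul1=105; issue MUL r1<-Mul1  regs: r0:2,r1:Mul1,r2:Add1,r3:Mul2,r4:1,r5:7
  c15: -  regs: r0:2,r1:Mul1,r2:Add1,r3:Mul2,r4:1,r5:7

STATUS = TAG Mul2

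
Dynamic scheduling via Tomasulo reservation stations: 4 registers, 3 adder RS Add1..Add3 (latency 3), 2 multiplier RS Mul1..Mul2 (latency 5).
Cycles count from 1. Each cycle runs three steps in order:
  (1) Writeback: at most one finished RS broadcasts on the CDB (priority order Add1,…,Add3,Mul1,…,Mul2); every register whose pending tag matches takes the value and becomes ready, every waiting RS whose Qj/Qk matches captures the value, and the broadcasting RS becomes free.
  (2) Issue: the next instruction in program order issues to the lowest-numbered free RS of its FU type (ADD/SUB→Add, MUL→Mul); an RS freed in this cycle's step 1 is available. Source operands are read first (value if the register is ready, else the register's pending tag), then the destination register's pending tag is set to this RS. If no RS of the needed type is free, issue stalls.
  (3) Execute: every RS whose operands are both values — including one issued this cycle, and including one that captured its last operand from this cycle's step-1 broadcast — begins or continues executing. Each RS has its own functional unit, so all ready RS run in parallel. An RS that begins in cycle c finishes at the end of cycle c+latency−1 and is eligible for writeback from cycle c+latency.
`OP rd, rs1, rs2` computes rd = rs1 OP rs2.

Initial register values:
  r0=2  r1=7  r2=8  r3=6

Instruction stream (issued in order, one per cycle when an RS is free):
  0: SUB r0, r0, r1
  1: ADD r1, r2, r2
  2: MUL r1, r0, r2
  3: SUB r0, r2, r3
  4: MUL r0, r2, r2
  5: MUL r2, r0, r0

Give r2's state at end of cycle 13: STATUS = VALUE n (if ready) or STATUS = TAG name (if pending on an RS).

  c1: issue SUB r0<-Add1  regs: r0:Add1,r1:7,r2:8,r3:6
  c2: issue ADD r1<-Add2  regs: r0:Add1,r1:Add2,r2:8,r3:6
  c3: issue MUL r1<-Mul1  regs: r0:Add1,r1:Mul1,r2:8,r3:6
  c4: CDB Add1=-5; issue SUB r0<-Add1  regs: r0:Add1,r1:Mul1,r2:8,r3:6
  c5: CDB Add2=16; issue MUL r0<-Mul2  regs: r0:Mul2,r1:Mul1,r2:8,r3:6
  c6: stall  regs: r0:Mul2,r1:Mul1,r2:8,r3:6
  c7: CDB Add1=2; stall  regs: r0:Mul2,r1:Mul1,r2:8,r3:6
  c8: stall  regs: r0:Mul2,r1:Mul1,r2:8,r3:6
  c9: CDB Mul1=-40; issue MUL r2<-Mul1  regs: r0:Mul2,r1:-40,r2:Mul1,r3:6
  c10: CDB Mul2=64  regs: r0:64,r1:-40,r2:Mul1,r3:6
  c11: -  regs: r0:64,r1:-40,r2:Mul1,r3:6
  c12: -  regs: r0:64,r1:-40,r2:Mul1,r3:6
  c13: -  regs: r0:64,r1:-40,r2:Mul1,r3:6

STATUS = TAG Mul1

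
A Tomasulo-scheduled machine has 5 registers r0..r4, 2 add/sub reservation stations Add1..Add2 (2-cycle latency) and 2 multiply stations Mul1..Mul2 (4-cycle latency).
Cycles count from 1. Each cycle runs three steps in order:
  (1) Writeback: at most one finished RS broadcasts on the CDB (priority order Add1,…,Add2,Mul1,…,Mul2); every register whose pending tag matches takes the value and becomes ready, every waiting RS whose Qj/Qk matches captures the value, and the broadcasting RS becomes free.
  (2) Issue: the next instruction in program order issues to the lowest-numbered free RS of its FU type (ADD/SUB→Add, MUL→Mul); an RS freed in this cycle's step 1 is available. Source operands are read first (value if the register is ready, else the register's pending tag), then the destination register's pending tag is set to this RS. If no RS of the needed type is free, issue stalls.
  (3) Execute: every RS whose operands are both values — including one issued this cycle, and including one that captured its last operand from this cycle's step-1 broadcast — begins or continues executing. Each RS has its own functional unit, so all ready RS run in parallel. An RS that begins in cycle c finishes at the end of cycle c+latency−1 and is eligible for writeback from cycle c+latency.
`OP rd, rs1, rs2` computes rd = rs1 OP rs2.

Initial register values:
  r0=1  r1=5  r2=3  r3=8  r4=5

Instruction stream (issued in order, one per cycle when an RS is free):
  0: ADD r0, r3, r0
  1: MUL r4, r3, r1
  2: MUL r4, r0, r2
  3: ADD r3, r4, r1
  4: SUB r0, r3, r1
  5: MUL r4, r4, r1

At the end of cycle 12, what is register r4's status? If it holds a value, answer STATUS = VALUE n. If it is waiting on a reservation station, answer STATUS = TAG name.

  c1: issue ADD r0<-Add1  regs: r0:Add1,r1:5,r2:3,r3:8,r4:5
  c2: issue MUL r4<-Mul1  regs: r0:Add1,r1:5,r2:3,r3:8,r4:Mul1
  c3: CDB Add1=9; issue MUL r4<-Mul2  regs: r0:9,r1:5,r2:3,r3:8,r4:Mul2
  c4: issue ADD r3<-Add1  regs: r0:9,r1:5,r2:3,r3:Add1,r4:Mul2
  c5: issue SUB r0<-Add2  regs: r0:Add2,r1:5,r2:3,r3:Add1,r4:Mul2
  c6: CDB Mul1=40; issue MUL r4<-Mul1  regs: r0:Add2,r1:5,r2:3,r3:Add1,r4:Mul1
  c7: CDB Mul2=27  regs: r0:Add2,r1:5,r2:3,r3:Add1,r4:Mul1
  c8: -  regs: r0:Add2,r1:5,r2:3,r3:Add1,r4:Mul1
  c9: CDB Add1=32  regs: r0:Add2,r1:5,r2:3,r3:32,r4:Mul1
  c10: -  regs: r0:Add2,r1:5,r2:3,r3:32,r4:Mul1
  c11: CDB Add2=27  regs: r0:27,r1:5,r2:3,r3:32,r4:Mul1
  c12: CDB Mul1=135  regs: r0:27,r1:5,r2:3,r3:32,r4:135

STATUS = VALUE 135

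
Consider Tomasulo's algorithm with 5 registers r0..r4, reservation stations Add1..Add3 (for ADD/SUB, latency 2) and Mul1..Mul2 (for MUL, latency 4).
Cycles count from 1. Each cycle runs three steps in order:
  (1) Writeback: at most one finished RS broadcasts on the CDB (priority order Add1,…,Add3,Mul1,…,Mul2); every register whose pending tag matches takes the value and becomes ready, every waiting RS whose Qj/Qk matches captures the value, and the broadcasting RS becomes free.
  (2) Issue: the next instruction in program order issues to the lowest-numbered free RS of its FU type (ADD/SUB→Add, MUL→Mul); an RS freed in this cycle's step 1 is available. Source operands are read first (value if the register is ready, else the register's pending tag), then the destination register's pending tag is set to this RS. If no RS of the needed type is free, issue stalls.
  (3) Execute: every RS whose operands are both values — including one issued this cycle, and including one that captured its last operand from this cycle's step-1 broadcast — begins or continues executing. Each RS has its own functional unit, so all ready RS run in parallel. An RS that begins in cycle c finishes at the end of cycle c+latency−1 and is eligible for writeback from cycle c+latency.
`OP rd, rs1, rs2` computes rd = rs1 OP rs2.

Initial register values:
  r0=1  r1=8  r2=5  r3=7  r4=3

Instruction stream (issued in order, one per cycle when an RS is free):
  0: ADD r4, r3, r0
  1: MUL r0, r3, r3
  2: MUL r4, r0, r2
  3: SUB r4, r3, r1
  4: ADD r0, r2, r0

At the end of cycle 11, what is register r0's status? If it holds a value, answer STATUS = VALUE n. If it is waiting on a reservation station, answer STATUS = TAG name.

  c1: issue ADD r4<-Add1  regs: r0:1,r1:8,r2:5,r3:7,r4:Add1
  c2: issue MUL r0<-Mul1  regs: r0:Mul1,r1:8,r2:5,r3:7,r4:Add1
  c3: CDB Add1=8; issue MUL r4<-Mul2  regs: r0:Mul1,r1:8,r2:5,r3:7,r4:Mul2
  c4: issue SUB r4<-Add1  regs: r0:Mul1,r1:8,r2:5,r3:7,r4:Add1
  c5: issue ADD r0<-Add2  regs: r0:Add2,r1:8,r2:5,r3:7,r4:Add1
  c6: CDB Add1=-1  regs: r0:Add2,r1:8,r2:5,r3:7,r4:-1
  c7: CDB Mul1=49  regs: r0:Add2,r1:8,r2:5,r3:7,r4:-1
  c8: -  regs: r0:Add2,r1:8,r2:5,r3:7,r4:-1
  c9: CDB Add2=54  regs: r0:54,r1:8,r2:5,r3:7,r4:-1
  c10: -  regs: r0:54,r1:8,r2:5,r3:7,r4:-1
  c11: CDB Mul2=245  regs: r0:54,r1:8,r2:5,r3:7,r4:-1

STATUS = VALUE 54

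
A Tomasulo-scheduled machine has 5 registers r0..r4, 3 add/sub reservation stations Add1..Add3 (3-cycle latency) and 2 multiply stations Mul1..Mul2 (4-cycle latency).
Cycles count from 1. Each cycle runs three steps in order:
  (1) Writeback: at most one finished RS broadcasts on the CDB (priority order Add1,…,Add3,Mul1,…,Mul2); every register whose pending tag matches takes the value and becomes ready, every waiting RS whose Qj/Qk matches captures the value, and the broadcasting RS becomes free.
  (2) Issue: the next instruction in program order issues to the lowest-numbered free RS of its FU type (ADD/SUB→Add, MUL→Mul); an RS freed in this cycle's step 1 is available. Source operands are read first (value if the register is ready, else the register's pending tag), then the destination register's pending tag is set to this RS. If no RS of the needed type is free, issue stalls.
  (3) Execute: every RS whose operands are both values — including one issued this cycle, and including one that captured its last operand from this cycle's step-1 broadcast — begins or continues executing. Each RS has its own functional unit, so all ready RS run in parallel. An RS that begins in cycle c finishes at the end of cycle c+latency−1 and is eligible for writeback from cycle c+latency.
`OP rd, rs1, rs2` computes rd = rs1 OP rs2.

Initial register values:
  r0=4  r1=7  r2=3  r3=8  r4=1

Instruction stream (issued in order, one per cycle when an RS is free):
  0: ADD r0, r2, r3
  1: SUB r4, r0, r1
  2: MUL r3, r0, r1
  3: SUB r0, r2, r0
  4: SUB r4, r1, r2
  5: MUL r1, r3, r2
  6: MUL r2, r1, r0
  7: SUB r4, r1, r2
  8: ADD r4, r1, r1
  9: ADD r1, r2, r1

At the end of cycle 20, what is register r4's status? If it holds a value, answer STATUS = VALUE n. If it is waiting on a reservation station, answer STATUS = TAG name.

STATUS = VALUE 462

c1: issue ADD r0<-Add1 | r0:Add1,r1:7,r2:3,r3:8,r4:1
c2: issue SUB r4<-Add2 | r0:Add1,r1:7,r2:3,r3:8,r4:Add2
c3: issue MUL r3<-Mul1 | r0:Add1,r1:7,r2:3,r3:Mul1,r4:Add2
c4: CDB Add1=11; issue SUB r0<-Add1 | r0:Add1,r1:7,r2:3,r3:Mul1,r4:Add2
c5: issue SUB r4<-Add3 | r0:Add1,r1:7,r2:3,r3:Mul1,r4:Add3
c6: issue MUL r1<-Mul2 | r0:Add1,r1:Mul2,r2:3,r3:Mul1,r4:Add3
c7: CDB Add1=-8; stall | r0:-8,r1:Mul2,r2:3,r3:Mul1,r4:Add3
c8: CDB Add2=4; stall | r0:-8,r1:Mul2,r2:3,r3:Mul1,r4:Add3
c9: CDB Add3=4; stall | r0:-8,r1:Mul2,r2:3,r3:Mul1,r4:4
c10: CDB Mul1=77; issue MUL r2<-Mul1 | r0:-8,r1:Mul2,r2:Mul1,r3:77,r4:4
c11: issue SUB r4<-Add1 | r0:-8,r1:Mul2,r2:Mul1,r3:77,r4:Add1
c12: issue ADD r4<-Add2 | r0:-8,r1:Mul2,r2:Mul1,r3:77,r4:Add2
c13: issue ADD r1<-Add3 | r0:-8,r1:Add3,r2:Mul1,r3:77,r4:Add2
c14: CDB Mul2=231 | r0:-8,r1:Add3,r2:Mul1,r3:77,r4:Add2
c15: - | r0:-8,r1:Add3,r2:Mul1,r3:77,r4:Add2
c16: - | r0:-8,r1:Add3,r2:Mul1,r3:77,r4:Add2
c17: CDB Add2=462 | r0:-8,r1:Add3,r2:Mul1,r3:77,r4:462
c18: CDB Mul1=-1848 | r0:-8,r1:Add3,r2:-1848,r3:77,r4:462
c19: - | r0:-8,r1:Add3,r2:-1848,r3:77,r4:462
c20: - | r0:-8,r1:Add3,r2:-1848,r3:77,r4:462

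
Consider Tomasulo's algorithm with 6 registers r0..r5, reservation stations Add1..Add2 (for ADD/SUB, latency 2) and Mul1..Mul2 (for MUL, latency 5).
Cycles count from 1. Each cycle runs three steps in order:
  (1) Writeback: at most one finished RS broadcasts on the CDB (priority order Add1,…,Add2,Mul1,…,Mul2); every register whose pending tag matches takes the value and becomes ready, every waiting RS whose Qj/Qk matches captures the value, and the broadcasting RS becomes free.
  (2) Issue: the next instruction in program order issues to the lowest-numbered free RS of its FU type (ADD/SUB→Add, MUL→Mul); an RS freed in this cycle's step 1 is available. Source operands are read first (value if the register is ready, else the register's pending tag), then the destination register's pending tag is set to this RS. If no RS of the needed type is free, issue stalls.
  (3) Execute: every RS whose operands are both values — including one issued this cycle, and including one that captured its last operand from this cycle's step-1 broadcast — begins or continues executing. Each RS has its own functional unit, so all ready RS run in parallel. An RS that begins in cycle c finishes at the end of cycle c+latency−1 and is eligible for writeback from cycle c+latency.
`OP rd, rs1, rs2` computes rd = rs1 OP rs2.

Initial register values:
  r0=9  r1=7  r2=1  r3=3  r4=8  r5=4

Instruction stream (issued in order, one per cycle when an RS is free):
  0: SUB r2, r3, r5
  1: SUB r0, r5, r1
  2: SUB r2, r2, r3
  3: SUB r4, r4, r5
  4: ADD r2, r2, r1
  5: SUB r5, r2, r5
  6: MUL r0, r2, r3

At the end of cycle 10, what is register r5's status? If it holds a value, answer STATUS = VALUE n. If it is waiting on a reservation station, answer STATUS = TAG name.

  c1: issue SUB r2<-Add1  regs: r0:9,r1:7,r2:Add1,r3:3,r4:8,r5:4
  c2: issue SUB r0<-Add2  regs: r0:Add2,r1:7,r2:Add1,r3:3,r4:8,r5:4
  c3: CDB Add1=-1; issue SUB r2<-Add1  regs: r0:Add2,r1:7,r2:Add1,r3:3,r4:8,r5:4
  c4: CDB Add2=-3; issue SUB r4<-Add2  regs: r0:-3,r1:7,r2:Add1,r3:3,r4:Add2,r5:4
  c5: CDB Add1=-4; issue ADD r2<-Add1  regs: r0:-3,r1:7,r2:Add1,r3:3,r4:Add2,r5:4
  c6: CDB Add2=4; issue SUB r5<-Add2  regs: r0:-3,r1:7,r2:Add1,r3:3,r4:4,r5:Add2
  c7: CDB Add1=3; issue MUL r0<-Mul1  regs: r0:Mul1,r1:7,r2:3,r3:3,r4:4,r5:Add2
  c8: -  regs: r0:Mul1,r1:7,r2:3,r3:3,r4:4,r5:Add2
  c9: CDB Add2=-1  regs: r0:Mul1,r1:7,r2:3,r3:3,r4:4,r5:-1
  c10: -  regs: r0:Mul1,r1:7,r2:3,r3:3,r4:4,r5:-1

STATUS = VALUE -1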